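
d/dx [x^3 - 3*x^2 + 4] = 3*x*(x - 2)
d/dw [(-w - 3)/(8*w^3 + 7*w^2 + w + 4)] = (-8*w^3 - 7*w^2 - w + (w + 3)*(24*w^2 + 14*w + 1) - 4)/(8*w^3 + 7*w^2 + w + 4)^2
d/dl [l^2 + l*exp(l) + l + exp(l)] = l*exp(l) + 2*l + 2*exp(l) + 1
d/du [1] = 0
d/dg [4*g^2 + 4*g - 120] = 8*g + 4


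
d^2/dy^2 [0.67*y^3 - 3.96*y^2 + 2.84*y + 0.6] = 4.02*y - 7.92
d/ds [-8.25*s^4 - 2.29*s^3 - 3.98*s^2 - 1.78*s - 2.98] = -33.0*s^3 - 6.87*s^2 - 7.96*s - 1.78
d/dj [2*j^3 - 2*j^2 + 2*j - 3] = 6*j^2 - 4*j + 2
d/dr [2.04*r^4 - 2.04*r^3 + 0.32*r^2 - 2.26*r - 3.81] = 8.16*r^3 - 6.12*r^2 + 0.64*r - 2.26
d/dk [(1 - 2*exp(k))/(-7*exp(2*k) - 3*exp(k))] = (-14*exp(2*k) + 14*exp(k) + 3)*exp(-k)/(49*exp(2*k) + 42*exp(k) + 9)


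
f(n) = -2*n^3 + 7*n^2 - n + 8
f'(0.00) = -1.00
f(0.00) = 8.00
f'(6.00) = -133.00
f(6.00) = -178.00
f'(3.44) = -23.84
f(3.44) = 5.98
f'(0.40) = 3.64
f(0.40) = 8.59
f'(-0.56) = -10.72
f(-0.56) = 11.11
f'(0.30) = 2.66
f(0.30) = 8.28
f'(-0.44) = -8.32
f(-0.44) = 9.97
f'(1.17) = 7.17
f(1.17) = 13.21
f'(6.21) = -145.44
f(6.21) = -207.23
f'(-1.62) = -39.43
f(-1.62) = 36.49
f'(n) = -6*n^2 + 14*n - 1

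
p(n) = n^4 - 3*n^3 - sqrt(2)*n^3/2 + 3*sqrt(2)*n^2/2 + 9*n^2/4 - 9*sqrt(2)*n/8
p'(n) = 4*n^3 - 9*n^2 - 3*sqrt(2)*n^2/2 + 3*sqrt(2)*n + 9*n/2 - 9*sqrt(2)/8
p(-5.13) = 1316.26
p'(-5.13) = -879.14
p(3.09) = 18.61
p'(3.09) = 37.25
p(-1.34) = 22.12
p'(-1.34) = -42.90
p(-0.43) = 1.82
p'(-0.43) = -7.72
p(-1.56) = 33.12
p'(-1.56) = -57.48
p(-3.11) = 252.29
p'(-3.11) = -256.67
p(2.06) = 0.87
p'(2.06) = 4.19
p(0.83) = 0.05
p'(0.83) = 0.29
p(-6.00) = 2263.65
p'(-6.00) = -1318.41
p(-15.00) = 64143.90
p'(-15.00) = -16135.03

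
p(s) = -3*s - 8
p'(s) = -3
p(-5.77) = 9.31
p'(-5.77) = -3.00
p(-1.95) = -2.15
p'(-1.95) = -3.00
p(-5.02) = 7.06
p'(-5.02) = -3.00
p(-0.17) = -7.49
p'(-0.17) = -3.00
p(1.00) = -11.00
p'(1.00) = -3.00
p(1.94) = -13.82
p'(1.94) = -3.00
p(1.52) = -12.56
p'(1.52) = -3.00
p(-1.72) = -2.84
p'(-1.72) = -3.00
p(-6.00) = 10.00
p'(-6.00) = -3.00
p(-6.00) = 10.00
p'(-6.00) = -3.00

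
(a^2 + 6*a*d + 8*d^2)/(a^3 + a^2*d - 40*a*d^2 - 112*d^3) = (a + 2*d)/(a^2 - 3*a*d - 28*d^2)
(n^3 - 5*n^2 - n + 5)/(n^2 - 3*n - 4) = (n^2 - 6*n + 5)/(n - 4)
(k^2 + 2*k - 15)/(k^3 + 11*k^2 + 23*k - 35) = (k - 3)/(k^2 + 6*k - 7)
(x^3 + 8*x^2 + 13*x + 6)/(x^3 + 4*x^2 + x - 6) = (x^3 + 8*x^2 + 13*x + 6)/(x^3 + 4*x^2 + x - 6)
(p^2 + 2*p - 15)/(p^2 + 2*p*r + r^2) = (p^2 + 2*p - 15)/(p^2 + 2*p*r + r^2)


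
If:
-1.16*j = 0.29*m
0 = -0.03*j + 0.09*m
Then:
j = 0.00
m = 0.00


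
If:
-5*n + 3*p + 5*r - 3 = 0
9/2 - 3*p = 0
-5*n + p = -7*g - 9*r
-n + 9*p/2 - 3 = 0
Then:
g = -69/35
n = 15/4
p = 3/2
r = 69/20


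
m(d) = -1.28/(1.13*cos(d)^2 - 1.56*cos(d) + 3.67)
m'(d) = -1.28*(2.26*sin(d)*cos(d) - 1.56*sin(d))/(1.13*cos(d)^2 - 1.56*cos(d) + 3.67)^2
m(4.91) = -0.38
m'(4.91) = -0.12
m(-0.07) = -0.40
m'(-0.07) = 0.01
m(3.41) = -0.21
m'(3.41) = -0.03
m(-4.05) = -0.25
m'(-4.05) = 0.12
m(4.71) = -0.35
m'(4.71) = -0.15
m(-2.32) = -0.24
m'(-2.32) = -0.11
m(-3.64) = -0.22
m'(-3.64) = 0.06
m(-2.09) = -0.27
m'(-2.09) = -0.13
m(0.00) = -0.40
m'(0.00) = 0.00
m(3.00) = -0.20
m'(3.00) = 0.02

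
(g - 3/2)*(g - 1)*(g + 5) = g^3 + 5*g^2/2 - 11*g + 15/2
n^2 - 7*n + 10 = (n - 5)*(n - 2)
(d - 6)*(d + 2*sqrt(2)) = d^2 - 6*d + 2*sqrt(2)*d - 12*sqrt(2)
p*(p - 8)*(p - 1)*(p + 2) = p^4 - 7*p^3 - 10*p^2 + 16*p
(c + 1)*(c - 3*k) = c^2 - 3*c*k + c - 3*k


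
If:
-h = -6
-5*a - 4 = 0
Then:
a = -4/5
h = 6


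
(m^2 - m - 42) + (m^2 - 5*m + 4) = 2*m^2 - 6*m - 38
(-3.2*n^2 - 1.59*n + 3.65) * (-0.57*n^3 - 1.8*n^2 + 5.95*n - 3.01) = 1.824*n^5 + 6.6663*n^4 - 18.2585*n^3 - 6.3985*n^2 + 26.5034*n - 10.9865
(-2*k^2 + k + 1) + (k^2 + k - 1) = -k^2 + 2*k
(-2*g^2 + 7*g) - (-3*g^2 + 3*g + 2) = g^2 + 4*g - 2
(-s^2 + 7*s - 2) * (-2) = 2*s^2 - 14*s + 4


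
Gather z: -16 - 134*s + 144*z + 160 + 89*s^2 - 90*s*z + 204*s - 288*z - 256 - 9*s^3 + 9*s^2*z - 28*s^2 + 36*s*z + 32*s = -9*s^3 + 61*s^2 + 102*s + z*(9*s^2 - 54*s - 144) - 112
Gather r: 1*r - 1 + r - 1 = 2*r - 2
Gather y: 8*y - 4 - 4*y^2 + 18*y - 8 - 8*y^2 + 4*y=-12*y^2 + 30*y - 12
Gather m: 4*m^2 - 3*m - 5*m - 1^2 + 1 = 4*m^2 - 8*m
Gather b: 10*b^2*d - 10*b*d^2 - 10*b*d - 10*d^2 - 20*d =10*b^2*d + b*(-10*d^2 - 10*d) - 10*d^2 - 20*d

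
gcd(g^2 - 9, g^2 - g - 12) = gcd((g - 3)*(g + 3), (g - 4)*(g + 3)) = g + 3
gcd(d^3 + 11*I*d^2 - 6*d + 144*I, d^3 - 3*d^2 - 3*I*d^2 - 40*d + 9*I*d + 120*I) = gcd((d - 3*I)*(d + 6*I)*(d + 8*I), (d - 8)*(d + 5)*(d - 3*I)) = d - 3*I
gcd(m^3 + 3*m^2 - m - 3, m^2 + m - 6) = m + 3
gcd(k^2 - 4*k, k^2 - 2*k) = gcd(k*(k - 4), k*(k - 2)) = k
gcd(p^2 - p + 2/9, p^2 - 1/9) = p - 1/3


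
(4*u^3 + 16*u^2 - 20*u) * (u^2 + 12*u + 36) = 4*u^5 + 64*u^4 + 316*u^3 + 336*u^2 - 720*u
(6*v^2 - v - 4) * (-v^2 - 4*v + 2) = -6*v^4 - 23*v^3 + 20*v^2 + 14*v - 8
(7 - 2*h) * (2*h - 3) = -4*h^2 + 20*h - 21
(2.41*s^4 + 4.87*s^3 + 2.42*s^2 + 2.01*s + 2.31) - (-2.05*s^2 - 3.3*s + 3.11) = 2.41*s^4 + 4.87*s^3 + 4.47*s^2 + 5.31*s - 0.8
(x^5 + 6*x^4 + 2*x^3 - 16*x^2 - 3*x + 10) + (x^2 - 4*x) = x^5 + 6*x^4 + 2*x^3 - 15*x^2 - 7*x + 10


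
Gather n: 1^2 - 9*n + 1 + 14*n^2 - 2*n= 14*n^2 - 11*n + 2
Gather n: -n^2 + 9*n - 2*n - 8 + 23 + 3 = -n^2 + 7*n + 18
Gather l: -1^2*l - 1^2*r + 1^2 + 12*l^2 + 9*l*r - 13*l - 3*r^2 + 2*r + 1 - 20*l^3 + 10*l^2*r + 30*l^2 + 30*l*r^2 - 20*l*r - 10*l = -20*l^3 + l^2*(10*r + 42) + l*(30*r^2 - 11*r - 24) - 3*r^2 + r + 2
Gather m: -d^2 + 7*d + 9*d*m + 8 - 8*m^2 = -d^2 + 9*d*m + 7*d - 8*m^2 + 8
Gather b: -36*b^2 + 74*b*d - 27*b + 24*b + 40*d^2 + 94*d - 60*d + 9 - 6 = -36*b^2 + b*(74*d - 3) + 40*d^2 + 34*d + 3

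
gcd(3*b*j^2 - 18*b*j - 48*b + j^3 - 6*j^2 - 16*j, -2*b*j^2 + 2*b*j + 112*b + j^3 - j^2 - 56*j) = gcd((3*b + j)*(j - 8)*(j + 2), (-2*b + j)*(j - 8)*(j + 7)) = j - 8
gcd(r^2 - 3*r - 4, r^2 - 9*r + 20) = r - 4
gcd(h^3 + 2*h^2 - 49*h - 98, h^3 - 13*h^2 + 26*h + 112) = h^2 - 5*h - 14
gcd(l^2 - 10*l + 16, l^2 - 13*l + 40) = l - 8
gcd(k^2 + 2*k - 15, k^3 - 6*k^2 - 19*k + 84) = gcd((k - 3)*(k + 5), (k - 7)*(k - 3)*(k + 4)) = k - 3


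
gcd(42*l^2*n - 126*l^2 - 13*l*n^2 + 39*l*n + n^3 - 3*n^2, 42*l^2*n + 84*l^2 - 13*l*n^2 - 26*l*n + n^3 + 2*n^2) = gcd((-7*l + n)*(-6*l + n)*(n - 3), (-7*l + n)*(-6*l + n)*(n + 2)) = 42*l^2 - 13*l*n + n^2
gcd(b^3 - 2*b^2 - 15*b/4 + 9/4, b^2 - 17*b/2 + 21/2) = 1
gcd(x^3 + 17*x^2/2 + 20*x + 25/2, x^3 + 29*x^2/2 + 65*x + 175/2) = x^2 + 15*x/2 + 25/2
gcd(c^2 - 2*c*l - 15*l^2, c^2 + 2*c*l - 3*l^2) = c + 3*l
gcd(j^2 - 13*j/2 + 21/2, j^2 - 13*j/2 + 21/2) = j^2 - 13*j/2 + 21/2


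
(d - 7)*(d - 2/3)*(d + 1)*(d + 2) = d^4 - 14*d^3/3 - 49*d^2/3 - 4*d/3 + 28/3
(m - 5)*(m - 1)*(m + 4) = m^3 - 2*m^2 - 19*m + 20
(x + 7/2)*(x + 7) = x^2 + 21*x/2 + 49/2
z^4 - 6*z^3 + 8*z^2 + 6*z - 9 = (z - 3)^2*(z - 1)*(z + 1)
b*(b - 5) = b^2 - 5*b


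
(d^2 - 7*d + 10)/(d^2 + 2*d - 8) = (d - 5)/(d + 4)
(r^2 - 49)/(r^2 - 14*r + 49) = (r + 7)/(r - 7)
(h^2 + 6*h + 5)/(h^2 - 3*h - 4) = (h + 5)/(h - 4)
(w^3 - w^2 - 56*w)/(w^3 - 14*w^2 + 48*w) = (w + 7)/(w - 6)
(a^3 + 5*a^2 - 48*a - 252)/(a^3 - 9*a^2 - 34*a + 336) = (a + 6)/(a - 8)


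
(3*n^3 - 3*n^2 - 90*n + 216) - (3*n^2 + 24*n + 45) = 3*n^3 - 6*n^2 - 114*n + 171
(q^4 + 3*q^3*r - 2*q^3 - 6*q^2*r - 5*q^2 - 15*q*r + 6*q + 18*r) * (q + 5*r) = q^5 + 8*q^4*r - 2*q^4 + 15*q^3*r^2 - 16*q^3*r - 5*q^3 - 30*q^2*r^2 - 40*q^2*r + 6*q^2 - 75*q*r^2 + 48*q*r + 90*r^2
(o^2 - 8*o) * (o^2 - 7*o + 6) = o^4 - 15*o^3 + 62*o^2 - 48*o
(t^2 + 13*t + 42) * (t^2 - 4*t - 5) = t^4 + 9*t^3 - 15*t^2 - 233*t - 210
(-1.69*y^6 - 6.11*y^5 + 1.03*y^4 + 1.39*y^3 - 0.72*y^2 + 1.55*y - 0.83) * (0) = 0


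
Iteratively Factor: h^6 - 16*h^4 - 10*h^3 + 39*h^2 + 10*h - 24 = (h + 2)*(h^5 - 2*h^4 - 12*h^3 + 14*h^2 + 11*h - 12) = (h + 1)*(h + 2)*(h^4 - 3*h^3 - 9*h^2 + 23*h - 12) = (h - 1)*(h + 1)*(h + 2)*(h^3 - 2*h^2 - 11*h + 12) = (h - 1)*(h + 1)*(h + 2)*(h + 3)*(h^2 - 5*h + 4) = (h - 4)*(h - 1)*(h + 1)*(h + 2)*(h + 3)*(h - 1)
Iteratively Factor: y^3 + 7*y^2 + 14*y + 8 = (y + 2)*(y^2 + 5*y + 4) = (y + 2)*(y + 4)*(y + 1)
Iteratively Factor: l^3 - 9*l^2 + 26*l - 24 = (l - 4)*(l^2 - 5*l + 6) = (l - 4)*(l - 2)*(l - 3)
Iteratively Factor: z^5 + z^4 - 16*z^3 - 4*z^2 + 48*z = (z + 2)*(z^4 - z^3 - 14*z^2 + 24*z) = (z + 2)*(z + 4)*(z^3 - 5*z^2 + 6*z) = z*(z + 2)*(z + 4)*(z^2 - 5*z + 6) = z*(z - 3)*(z + 2)*(z + 4)*(z - 2)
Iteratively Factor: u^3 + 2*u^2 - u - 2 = (u + 1)*(u^2 + u - 2) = (u + 1)*(u + 2)*(u - 1)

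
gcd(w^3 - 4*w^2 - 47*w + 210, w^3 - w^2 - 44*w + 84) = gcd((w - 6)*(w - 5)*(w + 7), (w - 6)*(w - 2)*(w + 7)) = w^2 + w - 42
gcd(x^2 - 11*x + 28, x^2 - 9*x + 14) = x - 7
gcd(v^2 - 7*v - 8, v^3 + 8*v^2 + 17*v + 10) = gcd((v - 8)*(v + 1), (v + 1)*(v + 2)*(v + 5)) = v + 1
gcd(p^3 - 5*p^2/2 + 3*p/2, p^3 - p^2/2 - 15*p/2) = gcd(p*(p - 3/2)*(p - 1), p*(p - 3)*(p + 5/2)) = p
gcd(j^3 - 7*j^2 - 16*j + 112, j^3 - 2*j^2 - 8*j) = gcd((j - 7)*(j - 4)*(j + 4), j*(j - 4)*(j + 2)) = j - 4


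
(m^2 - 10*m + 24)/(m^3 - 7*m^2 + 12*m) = (m - 6)/(m*(m - 3))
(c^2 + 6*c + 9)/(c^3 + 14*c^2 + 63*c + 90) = (c + 3)/(c^2 + 11*c + 30)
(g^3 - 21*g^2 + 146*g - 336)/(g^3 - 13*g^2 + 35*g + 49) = (g^2 - 14*g + 48)/(g^2 - 6*g - 7)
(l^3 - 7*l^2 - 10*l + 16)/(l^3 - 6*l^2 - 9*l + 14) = (l - 8)/(l - 7)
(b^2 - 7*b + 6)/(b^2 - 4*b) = (b^2 - 7*b + 6)/(b*(b - 4))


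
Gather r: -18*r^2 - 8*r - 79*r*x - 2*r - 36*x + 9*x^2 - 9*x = -18*r^2 + r*(-79*x - 10) + 9*x^2 - 45*x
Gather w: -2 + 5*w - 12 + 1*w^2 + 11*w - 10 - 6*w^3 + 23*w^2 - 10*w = -6*w^3 + 24*w^2 + 6*w - 24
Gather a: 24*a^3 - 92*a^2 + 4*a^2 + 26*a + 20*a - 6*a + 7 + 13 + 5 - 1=24*a^3 - 88*a^2 + 40*a + 24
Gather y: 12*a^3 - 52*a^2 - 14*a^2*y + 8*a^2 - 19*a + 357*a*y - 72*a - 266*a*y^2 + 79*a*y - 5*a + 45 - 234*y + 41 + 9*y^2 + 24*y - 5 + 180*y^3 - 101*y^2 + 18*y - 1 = 12*a^3 - 44*a^2 - 96*a + 180*y^3 + y^2*(-266*a - 92) + y*(-14*a^2 + 436*a - 192) + 80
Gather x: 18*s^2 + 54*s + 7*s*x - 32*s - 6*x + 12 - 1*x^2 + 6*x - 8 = 18*s^2 + 7*s*x + 22*s - x^2 + 4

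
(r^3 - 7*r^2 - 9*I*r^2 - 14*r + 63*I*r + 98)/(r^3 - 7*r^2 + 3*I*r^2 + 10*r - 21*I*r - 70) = (r - 7*I)/(r + 5*I)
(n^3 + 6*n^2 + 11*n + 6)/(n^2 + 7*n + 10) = (n^2 + 4*n + 3)/(n + 5)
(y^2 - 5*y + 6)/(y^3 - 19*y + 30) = 1/(y + 5)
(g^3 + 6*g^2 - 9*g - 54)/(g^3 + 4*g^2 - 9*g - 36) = (g + 6)/(g + 4)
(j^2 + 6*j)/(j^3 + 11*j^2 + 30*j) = 1/(j + 5)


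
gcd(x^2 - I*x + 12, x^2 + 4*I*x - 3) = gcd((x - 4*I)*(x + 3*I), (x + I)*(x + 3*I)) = x + 3*I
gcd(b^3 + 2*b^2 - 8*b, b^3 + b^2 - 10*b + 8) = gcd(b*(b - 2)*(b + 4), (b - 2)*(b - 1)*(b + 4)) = b^2 + 2*b - 8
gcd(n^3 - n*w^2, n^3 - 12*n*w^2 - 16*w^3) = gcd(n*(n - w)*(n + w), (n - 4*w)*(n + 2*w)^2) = 1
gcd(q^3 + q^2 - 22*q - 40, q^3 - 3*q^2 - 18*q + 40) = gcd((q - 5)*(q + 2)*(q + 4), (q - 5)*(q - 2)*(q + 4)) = q^2 - q - 20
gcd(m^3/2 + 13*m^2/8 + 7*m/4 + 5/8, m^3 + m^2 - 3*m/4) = 1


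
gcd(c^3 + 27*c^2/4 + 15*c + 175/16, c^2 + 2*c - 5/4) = c + 5/2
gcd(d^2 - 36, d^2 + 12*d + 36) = d + 6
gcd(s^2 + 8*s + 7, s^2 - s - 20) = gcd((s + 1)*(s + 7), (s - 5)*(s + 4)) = 1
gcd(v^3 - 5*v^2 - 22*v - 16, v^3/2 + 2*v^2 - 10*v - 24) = v + 2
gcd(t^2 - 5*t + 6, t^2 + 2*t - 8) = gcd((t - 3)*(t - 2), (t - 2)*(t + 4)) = t - 2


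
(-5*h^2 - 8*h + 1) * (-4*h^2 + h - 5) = 20*h^4 + 27*h^3 + 13*h^2 + 41*h - 5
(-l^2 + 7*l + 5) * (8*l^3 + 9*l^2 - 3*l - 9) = -8*l^5 + 47*l^4 + 106*l^3 + 33*l^2 - 78*l - 45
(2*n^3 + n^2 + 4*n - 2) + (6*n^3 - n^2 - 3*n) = 8*n^3 + n - 2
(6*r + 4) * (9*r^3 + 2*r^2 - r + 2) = 54*r^4 + 48*r^3 + 2*r^2 + 8*r + 8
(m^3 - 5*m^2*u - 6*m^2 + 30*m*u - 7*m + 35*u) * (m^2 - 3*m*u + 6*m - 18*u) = m^5 - 8*m^4*u + 15*m^3*u^2 - 43*m^3 + 344*m^2*u - 42*m^2 - 645*m*u^2 + 336*m*u - 630*u^2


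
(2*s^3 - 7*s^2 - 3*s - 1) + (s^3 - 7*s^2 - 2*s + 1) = 3*s^3 - 14*s^2 - 5*s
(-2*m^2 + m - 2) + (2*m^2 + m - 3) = 2*m - 5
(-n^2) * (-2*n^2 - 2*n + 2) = 2*n^4 + 2*n^3 - 2*n^2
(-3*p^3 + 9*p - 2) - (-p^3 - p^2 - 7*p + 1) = -2*p^3 + p^2 + 16*p - 3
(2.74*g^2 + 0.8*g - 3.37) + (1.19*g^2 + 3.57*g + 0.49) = 3.93*g^2 + 4.37*g - 2.88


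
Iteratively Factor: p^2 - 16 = (p - 4)*(p + 4)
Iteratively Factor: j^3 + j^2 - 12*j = (j - 3)*(j^2 + 4*j) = j*(j - 3)*(j + 4)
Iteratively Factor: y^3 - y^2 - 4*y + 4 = (y - 2)*(y^2 + y - 2) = (y - 2)*(y + 2)*(y - 1)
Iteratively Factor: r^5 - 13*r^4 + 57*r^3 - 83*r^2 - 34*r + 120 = (r - 4)*(r^4 - 9*r^3 + 21*r^2 + r - 30) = (r - 5)*(r - 4)*(r^3 - 4*r^2 + r + 6) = (r - 5)*(r - 4)*(r - 3)*(r^2 - r - 2) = (r - 5)*(r - 4)*(r - 3)*(r + 1)*(r - 2)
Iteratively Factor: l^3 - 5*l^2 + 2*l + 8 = (l - 2)*(l^2 - 3*l - 4) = (l - 2)*(l + 1)*(l - 4)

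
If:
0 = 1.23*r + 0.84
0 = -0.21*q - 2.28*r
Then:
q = 7.41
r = -0.68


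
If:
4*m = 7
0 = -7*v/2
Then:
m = 7/4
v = 0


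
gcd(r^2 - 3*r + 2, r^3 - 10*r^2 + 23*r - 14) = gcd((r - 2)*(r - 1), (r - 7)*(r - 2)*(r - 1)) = r^2 - 3*r + 2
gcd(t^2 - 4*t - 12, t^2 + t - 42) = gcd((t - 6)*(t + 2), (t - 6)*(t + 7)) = t - 6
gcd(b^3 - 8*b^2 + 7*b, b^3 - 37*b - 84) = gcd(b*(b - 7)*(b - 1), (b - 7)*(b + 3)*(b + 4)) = b - 7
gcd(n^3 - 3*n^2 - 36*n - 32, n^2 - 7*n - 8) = n^2 - 7*n - 8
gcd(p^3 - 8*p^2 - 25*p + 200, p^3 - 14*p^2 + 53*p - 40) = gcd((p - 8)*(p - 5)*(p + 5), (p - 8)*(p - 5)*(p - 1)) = p^2 - 13*p + 40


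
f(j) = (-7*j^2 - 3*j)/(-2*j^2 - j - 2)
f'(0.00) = 1.50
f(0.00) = 0.00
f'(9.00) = 0.01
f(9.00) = 3.43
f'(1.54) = 0.75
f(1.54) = 2.56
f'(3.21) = 0.16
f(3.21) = 3.17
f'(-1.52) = -1.32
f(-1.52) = 2.28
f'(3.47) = 0.13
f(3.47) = 3.20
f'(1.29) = 1.00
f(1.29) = 2.34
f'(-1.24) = -1.85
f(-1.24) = 1.84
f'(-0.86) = -2.53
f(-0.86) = 0.99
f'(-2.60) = -0.36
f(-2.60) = 3.06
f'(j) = (-14*j - 3)/(-2*j^2 - j - 2) + (4*j + 1)*(-7*j^2 - 3*j)/(-2*j^2 - j - 2)^2 = (j^2 + 28*j + 6)/(4*j^4 + 4*j^3 + 9*j^2 + 4*j + 4)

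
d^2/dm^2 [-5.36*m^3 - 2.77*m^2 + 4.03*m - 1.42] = -32.16*m - 5.54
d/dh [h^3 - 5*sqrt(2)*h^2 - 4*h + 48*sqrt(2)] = 3*h^2 - 10*sqrt(2)*h - 4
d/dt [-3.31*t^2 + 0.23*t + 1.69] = 0.23 - 6.62*t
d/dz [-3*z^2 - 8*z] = -6*z - 8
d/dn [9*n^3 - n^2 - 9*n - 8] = 27*n^2 - 2*n - 9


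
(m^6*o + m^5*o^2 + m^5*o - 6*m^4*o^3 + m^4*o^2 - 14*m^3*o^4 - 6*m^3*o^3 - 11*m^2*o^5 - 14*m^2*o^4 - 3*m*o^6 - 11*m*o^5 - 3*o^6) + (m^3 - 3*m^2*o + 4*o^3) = m^6*o + m^5*o^2 + m^5*o - 6*m^4*o^3 + m^4*o^2 - 14*m^3*o^4 - 6*m^3*o^3 + m^3 - 11*m^2*o^5 - 14*m^2*o^4 - 3*m^2*o - 3*m*o^6 - 11*m*o^5 - 3*o^6 + 4*o^3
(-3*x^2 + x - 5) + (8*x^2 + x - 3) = 5*x^2 + 2*x - 8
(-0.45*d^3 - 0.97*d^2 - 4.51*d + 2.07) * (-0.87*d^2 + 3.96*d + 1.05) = 0.3915*d^5 - 0.9381*d^4 - 0.39*d^3 - 20.679*d^2 + 3.4617*d + 2.1735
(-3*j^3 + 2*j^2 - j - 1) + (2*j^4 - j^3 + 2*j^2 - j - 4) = 2*j^4 - 4*j^3 + 4*j^2 - 2*j - 5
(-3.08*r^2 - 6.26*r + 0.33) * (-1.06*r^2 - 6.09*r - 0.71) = 3.2648*r^4 + 25.3928*r^3 + 39.9604*r^2 + 2.4349*r - 0.2343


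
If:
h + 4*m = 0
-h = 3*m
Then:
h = 0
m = 0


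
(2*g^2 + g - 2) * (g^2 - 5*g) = 2*g^4 - 9*g^3 - 7*g^2 + 10*g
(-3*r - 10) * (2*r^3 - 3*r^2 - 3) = -6*r^4 - 11*r^3 + 30*r^2 + 9*r + 30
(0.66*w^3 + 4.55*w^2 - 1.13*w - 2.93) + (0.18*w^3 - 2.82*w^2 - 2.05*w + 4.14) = 0.84*w^3 + 1.73*w^2 - 3.18*w + 1.21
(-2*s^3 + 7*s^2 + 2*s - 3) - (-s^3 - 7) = -s^3 + 7*s^2 + 2*s + 4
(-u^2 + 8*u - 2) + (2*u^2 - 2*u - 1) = u^2 + 6*u - 3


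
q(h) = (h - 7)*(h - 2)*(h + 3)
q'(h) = (h - 7)*(h - 2) + (h - 7)*(h + 3) + (h - 2)*(h + 3) = 3*h^2 - 12*h - 13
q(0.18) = 39.47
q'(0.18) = -15.06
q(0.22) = 38.86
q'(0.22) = -15.49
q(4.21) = -44.46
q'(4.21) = -10.35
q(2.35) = -8.71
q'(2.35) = -24.63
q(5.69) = -42.01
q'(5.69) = 15.85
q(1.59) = 10.18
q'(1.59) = -24.50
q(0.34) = 36.93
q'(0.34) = -16.73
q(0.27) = 38.07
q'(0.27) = -16.02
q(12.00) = 750.00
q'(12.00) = 275.00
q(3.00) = -24.00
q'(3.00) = -22.00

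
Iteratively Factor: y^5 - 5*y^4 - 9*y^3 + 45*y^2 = (y - 3)*(y^4 - 2*y^3 - 15*y^2) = (y - 3)*(y + 3)*(y^3 - 5*y^2) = y*(y - 3)*(y + 3)*(y^2 - 5*y) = y*(y - 5)*(y - 3)*(y + 3)*(y)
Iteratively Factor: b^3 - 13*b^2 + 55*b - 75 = (b - 3)*(b^2 - 10*b + 25) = (b - 5)*(b - 3)*(b - 5)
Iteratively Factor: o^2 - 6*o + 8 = (o - 4)*(o - 2)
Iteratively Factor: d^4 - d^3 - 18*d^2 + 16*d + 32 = (d + 4)*(d^3 - 5*d^2 + 2*d + 8) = (d - 4)*(d + 4)*(d^2 - d - 2) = (d - 4)*(d + 1)*(d + 4)*(d - 2)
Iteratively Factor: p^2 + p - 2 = (p + 2)*(p - 1)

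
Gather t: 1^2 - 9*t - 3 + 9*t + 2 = 0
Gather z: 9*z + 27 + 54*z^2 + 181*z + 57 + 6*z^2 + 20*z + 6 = 60*z^2 + 210*z + 90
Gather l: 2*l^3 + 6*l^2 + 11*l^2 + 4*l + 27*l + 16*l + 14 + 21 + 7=2*l^3 + 17*l^2 + 47*l + 42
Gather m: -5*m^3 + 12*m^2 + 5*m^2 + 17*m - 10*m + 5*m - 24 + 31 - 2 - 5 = -5*m^3 + 17*m^2 + 12*m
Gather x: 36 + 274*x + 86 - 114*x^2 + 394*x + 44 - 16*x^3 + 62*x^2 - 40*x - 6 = -16*x^3 - 52*x^2 + 628*x + 160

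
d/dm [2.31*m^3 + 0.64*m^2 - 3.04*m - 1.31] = 6.93*m^2 + 1.28*m - 3.04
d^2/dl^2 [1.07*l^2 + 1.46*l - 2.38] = 2.14000000000000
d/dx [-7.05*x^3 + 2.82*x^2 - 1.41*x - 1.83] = -21.15*x^2 + 5.64*x - 1.41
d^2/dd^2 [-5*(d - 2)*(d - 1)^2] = 40 - 30*d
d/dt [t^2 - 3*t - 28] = 2*t - 3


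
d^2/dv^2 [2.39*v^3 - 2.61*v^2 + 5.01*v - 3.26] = 14.34*v - 5.22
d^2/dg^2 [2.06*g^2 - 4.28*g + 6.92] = 4.12000000000000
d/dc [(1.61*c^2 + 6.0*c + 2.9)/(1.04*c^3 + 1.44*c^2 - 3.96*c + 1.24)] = (-1.6744*c^4 - 12.48*c^3 - 24.0636*c^2 - 4.3592*c + 18.924)/(1.0816*c^6 + 2.9952*c^5 - 6.1632*c^4 - 8.8256*c^3 + 19.2528*c^2 - 9.8208*c + 1.5376)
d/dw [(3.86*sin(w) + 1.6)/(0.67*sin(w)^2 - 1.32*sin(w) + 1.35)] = (-2.5862*sin(w)^2 - 2.144*sin(w) + 7.323)*cos(w)/(0.4489*sin(w)^4 - 1.7688*sin(w)^3 + 3.5514*sin(w)^2 - 3.564*sin(w) + 1.8225)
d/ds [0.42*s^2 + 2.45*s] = 0.84*s + 2.45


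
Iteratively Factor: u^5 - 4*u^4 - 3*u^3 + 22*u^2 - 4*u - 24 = (u + 2)*(u^4 - 6*u^3 + 9*u^2 + 4*u - 12) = (u - 3)*(u + 2)*(u^3 - 3*u^2 + 4) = (u - 3)*(u + 1)*(u + 2)*(u^2 - 4*u + 4) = (u - 3)*(u - 2)*(u + 1)*(u + 2)*(u - 2)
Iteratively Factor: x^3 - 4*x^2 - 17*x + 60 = (x - 3)*(x^2 - x - 20) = (x - 5)*(x - 3)*(x + 4)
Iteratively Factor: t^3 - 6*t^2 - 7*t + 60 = (t - 4)*(t^2 - 2*t - 15) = (t - 4)*(t + 3)*(t - 5)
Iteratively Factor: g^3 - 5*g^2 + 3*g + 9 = (g - 3)*(g^2 - 2*g - 3) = (g - 3)^2*(g + 1)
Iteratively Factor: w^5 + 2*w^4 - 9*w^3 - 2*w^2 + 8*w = (w - 2)*(w^4 + 4*w^3 - w^2 - 4*w) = w*(w - 2)*(w^3 + 4*w^2 - w - 4) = w*(w - 2)*(w - 1)*(w^2 + 5*w + 4) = w*(w - 2)*(w - 1)*(w + 4)*(w + 1)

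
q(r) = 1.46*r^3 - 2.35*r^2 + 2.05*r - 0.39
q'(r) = 4.38*r^2 - 4.7*r + 2.05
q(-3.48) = -97.51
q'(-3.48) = 71.45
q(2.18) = 8.04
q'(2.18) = 12.62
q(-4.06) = -145.16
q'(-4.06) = 93.33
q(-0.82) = -4.46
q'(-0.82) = 8.85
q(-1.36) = -11.20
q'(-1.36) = 16.54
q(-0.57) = -2.59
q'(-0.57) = 6.15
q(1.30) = 1.51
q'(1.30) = 3.34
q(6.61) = 332.14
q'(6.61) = 162.35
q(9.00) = 892.05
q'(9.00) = 314.53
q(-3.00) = -67.11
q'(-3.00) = 55.57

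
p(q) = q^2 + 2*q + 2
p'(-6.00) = -10.00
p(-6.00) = 26.00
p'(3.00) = 8.00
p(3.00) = 17.00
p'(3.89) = 9.78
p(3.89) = 24.91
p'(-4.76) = -7.52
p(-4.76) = 15.14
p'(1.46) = 4.92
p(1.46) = 7.05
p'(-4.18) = -6.36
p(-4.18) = 11.11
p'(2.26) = 6.52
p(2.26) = 11.63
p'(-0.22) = 1.56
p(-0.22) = 1.61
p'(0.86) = 3.72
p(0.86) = 4.46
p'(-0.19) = 1.62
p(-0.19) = 1.66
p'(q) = 2*q + 2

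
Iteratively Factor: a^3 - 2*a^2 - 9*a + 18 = (a - 3)*(a^2 + a - 6) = (a - 3)*(a - 2)*(a + 3)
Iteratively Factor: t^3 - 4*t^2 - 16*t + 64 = (t - 4)*(t^2 - 16) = (t - 4)*(t + 4)*(t - 4)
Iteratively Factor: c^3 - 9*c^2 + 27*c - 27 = (c - 3)*(c^2 - 6*c + 9) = (c - 3)^2*(c - 3)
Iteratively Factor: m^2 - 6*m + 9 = (m - 3)*(m - 3)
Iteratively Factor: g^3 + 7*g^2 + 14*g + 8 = (g + 2)*(g^2 + 5*g + 4) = (g + 2)*(g + 4)*(g + 1)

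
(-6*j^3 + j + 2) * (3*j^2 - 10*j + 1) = -18*j^5 + 60*j^4 - 3*j^3 - 4*j^2 - 19*j + 2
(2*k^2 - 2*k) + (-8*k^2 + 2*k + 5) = 5 - 6*k^2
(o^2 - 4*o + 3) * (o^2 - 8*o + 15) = o^4 - 12*o^3 + 50*o^2 - 84*o + 45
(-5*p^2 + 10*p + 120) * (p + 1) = -5*p^3 + 5*p^2 + 130*p + 120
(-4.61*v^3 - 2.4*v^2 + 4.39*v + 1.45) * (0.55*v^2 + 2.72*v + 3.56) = -2.5355*v^5 - 13.8592*v^4 - 20.5251*v^3 + 4.1943*v^2 + 19.5724*v + 5.162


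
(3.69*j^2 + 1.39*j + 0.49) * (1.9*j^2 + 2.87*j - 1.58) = 7.011*j^4 + 13.2313*j^3 - 0.9099*j^2 - 0.7899*j - 0.7742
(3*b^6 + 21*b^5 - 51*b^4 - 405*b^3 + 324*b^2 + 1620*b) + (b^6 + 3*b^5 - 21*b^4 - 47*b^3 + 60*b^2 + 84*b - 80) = 4*b^6 + 24*b^5 - 72*b^4 - 452*b^3 + 384*b^2 + 1704*b - 80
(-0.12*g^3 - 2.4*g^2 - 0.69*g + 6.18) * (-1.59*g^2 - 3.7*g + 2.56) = 0.1908*g^5 + 4.26*g^4 + 9.6699*g^3 - 13.4172*g^2 - 24.6324*g + 15.8208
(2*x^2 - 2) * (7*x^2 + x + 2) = 14*x^4 + 2*x^3 - 10*x^2 - 2*x - 4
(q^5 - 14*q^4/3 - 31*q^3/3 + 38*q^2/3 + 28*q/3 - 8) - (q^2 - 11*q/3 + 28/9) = q^5 - 14*q^4/3 - 31*q^3/3 + 35*q^2/3 + 13*q - 100/9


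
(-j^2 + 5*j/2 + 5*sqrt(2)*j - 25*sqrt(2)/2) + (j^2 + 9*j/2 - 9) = 7*j + 5*sqrt(2)*j - 25*sqrt(2)/2 - 9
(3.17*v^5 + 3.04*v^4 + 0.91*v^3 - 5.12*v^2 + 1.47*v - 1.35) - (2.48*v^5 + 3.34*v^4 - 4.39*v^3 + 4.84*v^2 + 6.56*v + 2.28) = 0.69*v^5 - 0.3*v^4 + 5.3*v^3 - 9.96*v^2 - 5.09*v - 3.63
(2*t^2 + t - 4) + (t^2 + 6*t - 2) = 3*t^2 + 7*t - 6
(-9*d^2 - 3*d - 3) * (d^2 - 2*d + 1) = -9*d^4 + 15*d^3 - 6*d^2 + 3*d - 3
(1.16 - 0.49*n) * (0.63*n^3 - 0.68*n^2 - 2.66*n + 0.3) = -0.3087*n^4 + 1.064*n^3 + 0.5146*n^2 - 3.2326*n + 0.348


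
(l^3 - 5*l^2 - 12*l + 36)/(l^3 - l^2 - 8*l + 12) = (l - 6)/(l - 2)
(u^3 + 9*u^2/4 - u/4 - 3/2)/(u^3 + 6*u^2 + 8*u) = (4*u^2 + u - 3)/(4*u*(u + 4))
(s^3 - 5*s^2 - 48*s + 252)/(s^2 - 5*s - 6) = (s^2 + s - 42)/(s + 1)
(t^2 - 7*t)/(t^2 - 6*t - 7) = t/(t + 1)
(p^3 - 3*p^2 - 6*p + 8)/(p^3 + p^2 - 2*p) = (p - 4)/p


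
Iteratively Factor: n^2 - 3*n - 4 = (n + 1)*(n - 4)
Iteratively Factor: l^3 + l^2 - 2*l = (l + 2)*(l^2 - l) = (l - 1)*(l + 2)*(l)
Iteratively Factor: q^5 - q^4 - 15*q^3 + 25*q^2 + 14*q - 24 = (q - 1)*(q^4 - 15*q^2 + 10*q + 24) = (q - 3)*(q - 1)*(q^3 + 3*q^2 - 6*q - 8) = (q - 3)*(q - 2)*(q - 1)*(q^2 + 5*q + 4) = (q - 3)*(q - 2)*(q - 1)*(q + 1)*(q + 4)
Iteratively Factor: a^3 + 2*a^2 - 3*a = (a)*(a^2 + 2*a - 3) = a*(a + 3)*(a - 1)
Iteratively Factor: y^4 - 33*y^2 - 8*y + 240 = (y - 5)*(y^3 + 5*y^2 - 8*y - 48) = (y - 5)*(y + 4)*(y^2 + y - 12) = (y - 5)*(y + 4)^2*(y - 3)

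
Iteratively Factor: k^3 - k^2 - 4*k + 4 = (k - 2)*(k^2 + k - 2) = (k - 2)*(k + 2)*(k - 1)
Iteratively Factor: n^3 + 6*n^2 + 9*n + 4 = (n + 1)*(n^2 + 5*n + 4) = (n + 1)*(n + 4)*(n + 1)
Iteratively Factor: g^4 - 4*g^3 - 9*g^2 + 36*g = (g - 3)*(g^3 - g^2 - 12*g) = g*(g - 3)*(g^2 - g - 12) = g*(g - 4)*(g - 3)*(g + 3)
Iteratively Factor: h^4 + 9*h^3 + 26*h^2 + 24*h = (h + 4)*(h^3 + 5*h^2 + 6*h) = h*(h + 4)*(h^2 + 5*h + 6) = h*(h + 3)*(h + 4)*(h + 2)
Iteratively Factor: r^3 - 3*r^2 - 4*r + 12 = (r - 2)*(r^2 - r - 6) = (r - 3)*(r - 2)*(r + 2)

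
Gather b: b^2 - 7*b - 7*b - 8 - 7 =b^2 - 14*b - 15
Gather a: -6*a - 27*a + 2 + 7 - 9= -33*a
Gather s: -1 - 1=-2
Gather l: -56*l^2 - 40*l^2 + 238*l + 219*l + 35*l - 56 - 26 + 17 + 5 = -96*l^2 + 492*l - 60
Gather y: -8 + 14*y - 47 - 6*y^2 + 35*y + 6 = -6*y^2 + 49*y - 49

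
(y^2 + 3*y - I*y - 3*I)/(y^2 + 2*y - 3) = (y - I)/(y - 1)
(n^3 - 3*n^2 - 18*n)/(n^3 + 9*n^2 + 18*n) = (n - 6)/(n + 6)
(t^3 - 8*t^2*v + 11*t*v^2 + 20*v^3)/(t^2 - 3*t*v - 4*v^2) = t - 5*v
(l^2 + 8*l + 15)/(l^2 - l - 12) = (l + 5)/(l - 4)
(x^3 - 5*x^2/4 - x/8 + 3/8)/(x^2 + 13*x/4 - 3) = (2*x^2 - x - 1)/(2*(x + 4))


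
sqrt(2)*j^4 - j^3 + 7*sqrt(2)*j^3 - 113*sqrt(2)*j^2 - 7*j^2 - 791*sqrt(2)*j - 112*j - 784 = (j + 7)*(j - 8*sqrt(2))*(j + 7*sqrt(2))*(sqrt(2)*j + 1)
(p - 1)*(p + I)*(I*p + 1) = I*p^3 - I*p^2 + I*p - I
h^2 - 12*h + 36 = (h - 6)^2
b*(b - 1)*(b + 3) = b^3 + 2*b^2 - 3*b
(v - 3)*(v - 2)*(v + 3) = v^3 - 2*v^2 - 9*v + 18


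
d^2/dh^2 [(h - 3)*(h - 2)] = 2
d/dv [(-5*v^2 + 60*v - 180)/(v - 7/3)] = 15*(-3*v^2 + 14*v + 24)/(9*v^2 - 42*v + 49)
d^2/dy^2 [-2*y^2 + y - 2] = -4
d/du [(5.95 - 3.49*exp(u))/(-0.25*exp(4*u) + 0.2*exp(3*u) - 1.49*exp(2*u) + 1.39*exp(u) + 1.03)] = (-2.6175*exp(4*u) + 7.346*exp(3*u) - 8.7701*exp(2*u) + 17.731*exp(u) - 11.8652)*exp(u)/(0.0625*exp(8*u) - 0.1*exp(7*u) + 0.785*exp(6*u) - 1.291*exp(5*u) + 2.2611*exp(4*u) - 3.7302*exp(3*u) - 1.1373*exp(2*u) + 2.8634*exp(u) + 1.0609)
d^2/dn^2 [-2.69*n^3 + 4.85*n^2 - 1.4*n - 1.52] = 9.7 - 16.14*n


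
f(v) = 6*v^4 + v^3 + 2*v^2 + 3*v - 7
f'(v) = 24*v^3 + 3*v^2 + 4*v + 3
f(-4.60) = 2610.66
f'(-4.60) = -2287.98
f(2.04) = 119.85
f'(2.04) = 227.40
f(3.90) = 1482.50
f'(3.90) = 1487.89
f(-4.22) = 1843.64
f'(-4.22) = -1764.09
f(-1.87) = 61.21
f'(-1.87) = -150.93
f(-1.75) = 44.79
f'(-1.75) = -123.44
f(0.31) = -5.79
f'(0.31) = 5.24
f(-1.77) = 47.30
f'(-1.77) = -127.77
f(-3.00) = 461.00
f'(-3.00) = -630.00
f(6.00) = 8075.00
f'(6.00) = 5319.00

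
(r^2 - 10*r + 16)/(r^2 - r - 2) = (r - 8)/(r + 1)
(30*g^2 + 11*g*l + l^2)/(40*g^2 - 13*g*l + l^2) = (30*g^2 + 11*g*l + l^2)/(40*g^2 - 13*g*l + l^2)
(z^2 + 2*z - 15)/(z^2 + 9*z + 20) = (z - 3)/(z + 4)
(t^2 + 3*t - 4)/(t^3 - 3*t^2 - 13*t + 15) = (t + 4)/(t^2 - 2*t - 15)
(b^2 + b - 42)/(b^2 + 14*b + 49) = (b - 6)/(b + 7)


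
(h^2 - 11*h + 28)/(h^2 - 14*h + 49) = (h - 4)/(h - 7)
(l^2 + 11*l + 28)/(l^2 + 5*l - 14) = (l + 4)/(l - 2)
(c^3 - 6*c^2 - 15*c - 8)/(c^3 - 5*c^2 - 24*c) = (c^2 + 2*c + 1)/(c*(c + 3))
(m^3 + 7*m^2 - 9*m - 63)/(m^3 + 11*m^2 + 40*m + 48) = (m^2 + 4*m - 21)/(m^2 + 8*m + 16)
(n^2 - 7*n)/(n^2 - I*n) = (n - 7)/(n - I)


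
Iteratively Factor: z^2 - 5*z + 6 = (z - 2)*(z - 3)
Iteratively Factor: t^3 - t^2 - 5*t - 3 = (t + 1)*(t^2 - 2*t - 3) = (t - 3)*(t + 1)*(t + 1)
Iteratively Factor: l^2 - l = (l)*(l - 1)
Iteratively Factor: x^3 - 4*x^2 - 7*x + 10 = (x - 1)*(x^2 - 3*x - 10) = (x - 5)*(x - 1)*(x + 2)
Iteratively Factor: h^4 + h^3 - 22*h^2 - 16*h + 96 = (h - 4)*(h^3 + 5*h^2 - 2*h - 24) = (h - 4)*(h + 4)*(h^2 + h - 6) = (h - 4)*(h - 2)*(h + 4)*(h + 3)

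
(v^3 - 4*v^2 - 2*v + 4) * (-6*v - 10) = -6*v^4 + 14*v^3 + 52*v^2 - 4*v - 40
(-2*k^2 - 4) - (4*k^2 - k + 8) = -6*k^2 + k - 12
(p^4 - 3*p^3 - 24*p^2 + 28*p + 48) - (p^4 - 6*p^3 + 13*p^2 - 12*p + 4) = 3*p^3 - 37*p^2 + 40*p + 44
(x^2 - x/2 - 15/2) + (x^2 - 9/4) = 2*x^2 - x/2 - 39/4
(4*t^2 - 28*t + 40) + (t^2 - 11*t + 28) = 5*t^2 - 39*t + 68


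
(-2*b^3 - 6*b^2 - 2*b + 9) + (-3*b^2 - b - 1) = -2*b^3 - 9*b^2 - 3*b + 8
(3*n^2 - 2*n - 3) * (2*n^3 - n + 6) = 6*n^5 - 4*n^4 - 9*n^3 + 20*n^2 - 9*n - 18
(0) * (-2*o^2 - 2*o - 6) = 0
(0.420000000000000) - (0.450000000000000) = -0.0300000000000000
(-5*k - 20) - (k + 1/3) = -6*k - 61/3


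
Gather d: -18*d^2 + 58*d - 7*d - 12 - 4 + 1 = -18*d^2 + 51*d - 15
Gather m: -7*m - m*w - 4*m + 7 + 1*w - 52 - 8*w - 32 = m*(-w - 11) - 7*w - 77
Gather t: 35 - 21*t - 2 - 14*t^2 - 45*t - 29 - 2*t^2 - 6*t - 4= -16*t^2 - 72*t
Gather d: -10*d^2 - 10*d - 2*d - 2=-10*d^2 - 12*d - 2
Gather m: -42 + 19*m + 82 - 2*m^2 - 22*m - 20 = -2*m^2 - 3*m + 20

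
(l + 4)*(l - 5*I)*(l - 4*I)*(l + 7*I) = l^4 + 4*l^3 - 2*I*l^3 + 43*l^2 - 8*I*l^2 + 172*l - 140*I*l - 560*I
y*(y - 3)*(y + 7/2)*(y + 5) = y^4 + 11*y^3/2 - 8*y^2 - 105*y/2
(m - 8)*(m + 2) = m^2 - 6*m - 16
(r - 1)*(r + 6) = r^2 + 5*r - 6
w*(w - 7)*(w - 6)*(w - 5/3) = w^4 - 44*w^3/3 + 191*w^2/3 - 70*w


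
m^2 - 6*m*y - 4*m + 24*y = (m - 4)*(m - 6*y)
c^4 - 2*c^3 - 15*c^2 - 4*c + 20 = (c - 5)*(c - 1)*(c + 2)^2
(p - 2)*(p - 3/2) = p^2 - 7*p/2 + 3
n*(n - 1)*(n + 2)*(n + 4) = n^4 + 5*n^3 + 2*n^2 - 8*n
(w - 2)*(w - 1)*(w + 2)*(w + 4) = w^4 + 3*w^3 - 8*w^2 - 12*w + 16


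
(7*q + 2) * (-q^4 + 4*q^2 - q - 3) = -7*q^5 - 2*q^4 + 28*q^3 + q^2 - 23*q - 6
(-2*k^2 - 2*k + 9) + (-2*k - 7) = -2*k^2 - 4*k + 2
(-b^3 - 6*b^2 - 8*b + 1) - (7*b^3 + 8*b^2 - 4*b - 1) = -8*b^3 - 14*b^2 - 4*b + 2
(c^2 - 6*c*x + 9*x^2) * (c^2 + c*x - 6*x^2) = c^4 - 5*c^3*x - 3*c^2*x^2 + 45*c*x^3 - 54*x^4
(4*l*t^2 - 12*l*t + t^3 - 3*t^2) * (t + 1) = 4*l*t^3 - 8*l*t^2 - 12*l*t + t^4 - 2*t^3 - 3*t^2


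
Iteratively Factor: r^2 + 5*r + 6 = (r + 2)*(r + 3)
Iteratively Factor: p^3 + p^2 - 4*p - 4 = (p - 2)*(p^2 + 3*p + 2) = (p - 2)*(p + 1)*(p + 2)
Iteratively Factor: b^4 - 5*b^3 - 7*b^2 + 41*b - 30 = (b - 2)*(b^3 - 3*b^2 - 13*b + 15) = (b - 2)*(b + 3)*(b^2 - 6*b + 5) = (b - 2)*(b - 1)*(b + 3)*(b - 5)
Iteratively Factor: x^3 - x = (x + 1)*(x^2 - x) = x*(x + 1)*(x - 1)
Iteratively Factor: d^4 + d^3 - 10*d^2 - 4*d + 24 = (d - 2)*(d^3 + 3*d^2 - 4*d - 12) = (d - 2)^2*(d^2 + 5*d + 6) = (d - 2)^2*(d + 2)*(d + 3)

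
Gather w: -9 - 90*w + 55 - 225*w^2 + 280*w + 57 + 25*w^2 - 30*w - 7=-200*w^2 + 160*w + 96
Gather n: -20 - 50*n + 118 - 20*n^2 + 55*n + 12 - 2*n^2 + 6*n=-22*n^2 + 11*n + 110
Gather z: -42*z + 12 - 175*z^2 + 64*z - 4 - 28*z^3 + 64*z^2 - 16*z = -28*z^3 - 111*z^2 + 6*z + 8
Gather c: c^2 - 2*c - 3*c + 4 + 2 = c^2 - 5*c + 6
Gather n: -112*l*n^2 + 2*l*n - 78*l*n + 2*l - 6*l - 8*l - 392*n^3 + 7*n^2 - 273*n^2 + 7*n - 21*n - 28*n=-12*l - 392*n^3 + n^2*(-112*l - 266) + n*(-76*l - 42)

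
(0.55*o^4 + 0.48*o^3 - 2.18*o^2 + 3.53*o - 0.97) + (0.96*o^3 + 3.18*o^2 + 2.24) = 0.55*o^4 + 1.44*o^3 + 1.0*o^2 + 3.53*o + 1.27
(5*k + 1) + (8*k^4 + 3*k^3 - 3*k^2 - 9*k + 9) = 8*k^4 + 3*k^3 - 3*k^2 - 4*k + 10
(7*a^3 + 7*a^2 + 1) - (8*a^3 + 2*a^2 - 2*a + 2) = -a^3 + 5*a^2 + 2*a - 1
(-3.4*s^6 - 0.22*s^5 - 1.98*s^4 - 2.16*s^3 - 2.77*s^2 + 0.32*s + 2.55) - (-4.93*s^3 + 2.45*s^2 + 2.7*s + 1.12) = -3.4*s^6 - 0.22*s^5 - 1.98*s^4 + 2.77*s^3 - 5.22*s^2 - 2.38*s + 1.43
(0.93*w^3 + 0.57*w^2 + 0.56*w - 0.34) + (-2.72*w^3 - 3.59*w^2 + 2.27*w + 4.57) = -1.79*w^3 - 3.02*w^2 + 2.83*w + 4.23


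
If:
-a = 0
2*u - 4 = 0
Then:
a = 0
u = 2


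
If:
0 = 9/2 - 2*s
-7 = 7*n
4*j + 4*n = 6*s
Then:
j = 35/8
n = -1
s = 9/4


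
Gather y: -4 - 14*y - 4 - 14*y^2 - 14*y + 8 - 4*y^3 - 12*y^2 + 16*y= -4*y^3 - 26*y^2 - 12*y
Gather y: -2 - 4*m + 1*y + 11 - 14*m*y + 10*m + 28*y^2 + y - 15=6*m + 28*y^2 + y*(2 - 14*m) - 6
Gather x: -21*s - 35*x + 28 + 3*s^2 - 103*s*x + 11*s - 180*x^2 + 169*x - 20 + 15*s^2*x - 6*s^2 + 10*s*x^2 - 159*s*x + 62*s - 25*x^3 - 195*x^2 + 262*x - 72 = -3*s^2 + 52*s - 25*x^3 + x^2*(10*s - 375) + x*(15*s^2 - 262*s + 396) - 64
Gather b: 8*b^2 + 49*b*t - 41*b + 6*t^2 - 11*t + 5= 8*b^2 + b*(49*t - 41) + 6*t^2 - 11*t + 5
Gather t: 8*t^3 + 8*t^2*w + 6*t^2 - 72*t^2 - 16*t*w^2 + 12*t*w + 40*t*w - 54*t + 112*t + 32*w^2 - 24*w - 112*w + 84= 8*t^3 + t^2*(8*w - 66) + t*(-16*w^2 + 52*w + 58) + 32*w^2 - 136*w + 84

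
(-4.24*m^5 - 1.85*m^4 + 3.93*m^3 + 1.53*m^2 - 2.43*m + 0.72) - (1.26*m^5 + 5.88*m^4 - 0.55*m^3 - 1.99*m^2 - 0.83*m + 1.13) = -5.5*m^5 - 7.73*m^4 + 4.48*m^3 + 3.52*m^2 - 1.6*m - 0.41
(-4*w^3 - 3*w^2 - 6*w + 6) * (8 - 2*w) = 8*w^4 - 26*w^3 - 12*w^2 - 60*w + 48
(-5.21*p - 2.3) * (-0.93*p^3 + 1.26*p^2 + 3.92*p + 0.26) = 4.8453*p^4 - 4.4256*p^3 - 23.3212*p^2 - 10.3706*p - 0.598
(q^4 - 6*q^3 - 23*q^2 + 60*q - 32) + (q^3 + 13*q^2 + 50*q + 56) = q^4 - 5*q^3 - 10*q^2 + 110*q + 24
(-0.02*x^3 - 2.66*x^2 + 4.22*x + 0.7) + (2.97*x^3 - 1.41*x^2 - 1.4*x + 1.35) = 2.95*x^3 - 4.07*x^2 + 2.82*x + 2.05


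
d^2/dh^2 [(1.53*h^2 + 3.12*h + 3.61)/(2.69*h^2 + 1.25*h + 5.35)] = (34.864014*h^3 + 24.6199560000001*h^2 - 196.57713*h - 46.77053)/(19.465109*h^6 + 27.135375*h^5 + 128.74878*h^4 + 109.889375*h^3 + 256.0617*h^2 + 107.334375*h + 153.130375)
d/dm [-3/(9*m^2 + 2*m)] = 6*(9*m + 1)/(m^2*(9*m + 2)^2)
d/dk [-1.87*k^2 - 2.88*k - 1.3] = -3.74*k - 2.88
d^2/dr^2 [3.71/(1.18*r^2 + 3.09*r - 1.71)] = (-10.331608*r^2 - 27.054804*r + 3.71*(2.36*r + 3.09)*(4.72*r + 6.18) + 14.972076)/(1.18*r^2 + 3.09*r - 1.71)^3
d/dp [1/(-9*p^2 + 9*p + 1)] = 9*(2*p - 1)/(-9*p^2 + 9*p + 1)^2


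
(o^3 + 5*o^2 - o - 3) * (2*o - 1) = 2*o^4 + 9*o^3 - 7*o^2 - 5*o + 3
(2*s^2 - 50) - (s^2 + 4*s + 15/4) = s^2 - 4*s - 215/4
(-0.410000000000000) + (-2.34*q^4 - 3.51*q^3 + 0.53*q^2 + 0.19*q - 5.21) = -2.34*q^4 - 3.51*q^3 + 0.53*q^2 + 0.19*q - 5.62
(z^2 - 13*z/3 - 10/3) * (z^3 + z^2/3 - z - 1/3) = z^5 - 4*z^4 - 52*z^3/9 + 26*z^2/9 + 43*z/9 + 10/9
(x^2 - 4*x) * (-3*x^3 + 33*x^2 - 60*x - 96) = -3*x^5 + 45*x^4 - 192*x^3 + 144*x^2 + 384*x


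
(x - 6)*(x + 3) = x^2 - 3*x - 18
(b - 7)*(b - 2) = b^2 - 9*b + 14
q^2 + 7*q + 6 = (q + 1)*(q + 6)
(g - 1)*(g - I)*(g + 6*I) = g^3 - g^2 + 5*I*g^2 + 6*g - 5*I*g - 6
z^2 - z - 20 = (z - 5)*(z + 4)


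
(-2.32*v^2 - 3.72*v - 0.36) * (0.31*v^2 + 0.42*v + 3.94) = -0.7192*v^4 - 2.1276*v^3 - 10.8148*v^2 - 14.808*v - 1.4184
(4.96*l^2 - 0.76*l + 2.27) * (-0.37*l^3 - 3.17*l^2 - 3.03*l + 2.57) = -1.8352*l^5 - 15.442*l^4 - 13.4595*l^3 + 7.8541*l^2 - 8.8313*l + 5.8339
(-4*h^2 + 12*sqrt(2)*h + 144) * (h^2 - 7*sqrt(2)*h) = -4*h^4 + 40*sqrt(2)*h^3 - 24*h^2 - 1008*sqrt(2)*h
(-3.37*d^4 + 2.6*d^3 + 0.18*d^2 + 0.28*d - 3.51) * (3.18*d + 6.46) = -10.7166*d^5 - 13.5022*d^4 + 17.3684*d^3 + 2.0532*d^2 - 9.353*d - 22.6746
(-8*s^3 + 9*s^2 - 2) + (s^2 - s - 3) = -8*s^3 + 10*s^2 - s - 5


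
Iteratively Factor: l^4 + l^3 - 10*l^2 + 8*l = (l - 1)*(l^3 + 2*l^2 - 8*l) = l*(l - 1)*(l^2 + 2*l - 8) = l*(l - 2)*(l - 1)*(l + 4)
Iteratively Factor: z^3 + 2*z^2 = (z)*(z^2 + 2*z) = z*(z + 2)*(z)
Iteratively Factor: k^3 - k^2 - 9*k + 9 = (k + 3)*(k^2 - 4*k + 3) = (k - 1)*(k + 3)*(k - 3)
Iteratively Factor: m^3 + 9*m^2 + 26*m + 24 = (m + 3)*(m^2 + 6*m + 8) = (m + 2)*(m + 3)*(m + 4)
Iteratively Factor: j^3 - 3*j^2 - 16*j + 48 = (j - 4)*(j^2 + j - 12) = (j - 4)*(j - 3)*(j + 4)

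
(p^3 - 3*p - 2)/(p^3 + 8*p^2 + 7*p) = (p^2 - p - 2)/(p*(p + 7))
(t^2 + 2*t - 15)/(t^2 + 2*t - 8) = (t^2 + 2*t - 15)/(t^2 + 2*t - 8)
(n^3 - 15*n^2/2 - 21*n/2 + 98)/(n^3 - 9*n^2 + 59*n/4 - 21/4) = 2*(2*n^2 - n - 28)/(4*n^2 - 8*n + 3)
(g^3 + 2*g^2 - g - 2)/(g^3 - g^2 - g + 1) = (g + 2)/(g - 1)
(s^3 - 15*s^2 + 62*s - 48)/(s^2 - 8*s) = s - 7 + 6/s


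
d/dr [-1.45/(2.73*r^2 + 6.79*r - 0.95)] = (7.917*r + 9.8455)/(2.73*r^2 + 6.79*r - 0.95)^2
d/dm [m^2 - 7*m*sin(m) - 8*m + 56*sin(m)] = -7*m*cos(m) + 2*m - 7*sin(m) + 56*cos(m) - 8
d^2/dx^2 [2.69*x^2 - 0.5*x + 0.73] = 5.38000000000000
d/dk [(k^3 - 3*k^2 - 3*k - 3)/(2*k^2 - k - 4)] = (2*k^4 - 2*k^3 - 3*k^2 + 36*k + 9)/(4*k^4 - 4*k^3 - 15*k^2 + 8*k + 16)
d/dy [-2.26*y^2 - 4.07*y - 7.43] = -4.52*y - 4.07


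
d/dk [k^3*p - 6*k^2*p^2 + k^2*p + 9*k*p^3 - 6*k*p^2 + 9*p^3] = p*(3*k^2 - 12*k*p + 2*k + 9*p^2 - 6*p)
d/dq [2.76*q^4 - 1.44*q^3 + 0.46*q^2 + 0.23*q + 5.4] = 11.04*q^3 - 4.32*q^2 + 0.92*q + 0.23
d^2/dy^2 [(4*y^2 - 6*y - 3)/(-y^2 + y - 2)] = 2*(2*y^3 + 33*y^2 - 45*y - 7)/(y^6 - 3*y^5 + 9*y^4 - 13*y^3 + 18*y^2 - 12*y + 8)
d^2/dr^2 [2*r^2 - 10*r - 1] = 4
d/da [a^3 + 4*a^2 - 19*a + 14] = 3*a^2 + 8*a - 19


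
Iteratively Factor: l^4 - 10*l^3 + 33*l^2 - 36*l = (l - 4)*(l^3 - 6*l^2 + 9*l) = l*(l - 4)*(l^2 - 6*l + 9) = l*(l - 4)*(l - 3)*(l - 3)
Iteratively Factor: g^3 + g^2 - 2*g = (g - 1)*(g^2 + 2*g) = (g - 1)*(g + 2)*(g)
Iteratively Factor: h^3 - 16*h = (h - 4)*(h^2 + 4*h) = h*(h - 4)*(h + 4)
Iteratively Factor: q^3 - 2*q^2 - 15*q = (q)*(q^2 - 2*q - 15) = q*(q + 3)*(q - 5)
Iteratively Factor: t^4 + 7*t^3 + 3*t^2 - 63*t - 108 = (t + 3)*(t^3 + 4*t^2 - 9*t - 36) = (t - 3)*(t + 3)*(t^2 + 7*t + 12) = (t - 3)*(t + 3)*(t + 4)*(t + 3)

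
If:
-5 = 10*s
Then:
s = -1/2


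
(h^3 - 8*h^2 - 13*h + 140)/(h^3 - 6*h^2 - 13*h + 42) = (h^2 - h - 20)/(h^2 + h - 6)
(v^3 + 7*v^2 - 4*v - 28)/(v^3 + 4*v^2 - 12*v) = (v^2 + 9*v + 14)/(v*(v + 6))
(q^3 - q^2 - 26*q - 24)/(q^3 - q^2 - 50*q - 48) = (q^2 - 2*q - 24)/(q^2 - 2*q - 48)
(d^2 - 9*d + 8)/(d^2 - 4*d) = (d^2 - 9*d + 8)/(d*(d - 4))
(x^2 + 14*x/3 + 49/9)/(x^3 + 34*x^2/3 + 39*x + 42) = (x + 7/3)/(x^2 + 9*x + 18)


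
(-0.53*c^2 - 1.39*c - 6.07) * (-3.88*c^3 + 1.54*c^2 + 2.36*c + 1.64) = 2.0564*c^5 + 4.577*c^4 + 20.1602*c^3 - 13.4974*c^2 - 16.6048*c - 9.9548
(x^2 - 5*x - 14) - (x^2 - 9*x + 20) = 4*x - 34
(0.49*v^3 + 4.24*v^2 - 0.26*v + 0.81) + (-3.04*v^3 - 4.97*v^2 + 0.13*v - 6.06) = -2.55*v^3 - 0.73*v^2 - 0.13*v - 5.25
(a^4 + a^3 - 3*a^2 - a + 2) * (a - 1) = a^5 - 4*a^3 + 2*a^2 + 3*a - 2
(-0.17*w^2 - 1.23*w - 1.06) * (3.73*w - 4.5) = -0.6341*w^3 - 3.8229*w^2 + 1.5812*w + 4.77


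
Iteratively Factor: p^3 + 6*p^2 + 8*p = (p + 2)*(p^2 + 4*p) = p*(p + 2)*(p + 4)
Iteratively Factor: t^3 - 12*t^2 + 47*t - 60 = (t - 4)*(t^2 - 8*t + 15) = (t - 5)*(t - 4)*(t - 3)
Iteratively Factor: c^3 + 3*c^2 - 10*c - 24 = (c + 4)*(c^2 - c - 6) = (c - 3)*(c + 4)*(c + 2)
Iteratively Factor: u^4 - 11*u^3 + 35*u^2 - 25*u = (u - 1)*(u^3 - 10*u^2 + 25*u) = (u - 5)*(u - 1)*(u^2 - 5*u) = u*(u - 5)*(u - 1)*(u - 5)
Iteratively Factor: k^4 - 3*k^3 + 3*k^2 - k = (k)*(k^3 - 3*k^2 + 3*k - 1) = k*(k - 1)*(k^2 - 2*k + 1) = k*(k - 1)^2*(k - 1)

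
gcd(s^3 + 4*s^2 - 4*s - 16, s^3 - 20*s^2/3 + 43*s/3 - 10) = s - 2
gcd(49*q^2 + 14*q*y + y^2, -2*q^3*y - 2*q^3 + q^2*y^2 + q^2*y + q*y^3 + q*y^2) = 1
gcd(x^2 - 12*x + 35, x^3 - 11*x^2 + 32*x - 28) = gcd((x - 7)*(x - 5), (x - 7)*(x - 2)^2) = x - 7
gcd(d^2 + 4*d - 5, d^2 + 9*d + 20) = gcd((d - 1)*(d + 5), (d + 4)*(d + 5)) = d + 5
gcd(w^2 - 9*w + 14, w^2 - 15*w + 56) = w - 7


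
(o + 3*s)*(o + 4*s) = o^2 + 7*o*s + 12*s^2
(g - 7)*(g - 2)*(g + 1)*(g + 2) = g^4 - 6*g^3 - 11*g^2 + 24*g + 28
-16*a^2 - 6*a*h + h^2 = (-8*a + h)*(2*a + h)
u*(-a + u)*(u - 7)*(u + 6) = -a*u^3 + a*u^2 + 42*a*u + u^4 - u^3 - 42*u^2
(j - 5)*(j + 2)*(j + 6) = j^3 + 3*j^2 - 28*j - 60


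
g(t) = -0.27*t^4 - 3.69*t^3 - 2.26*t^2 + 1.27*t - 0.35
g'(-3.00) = -55.64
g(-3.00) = 53.26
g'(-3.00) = -55.64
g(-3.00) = 53.26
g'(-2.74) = -47.24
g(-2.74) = 39.89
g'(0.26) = -0.67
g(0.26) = -0.24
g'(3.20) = -161.94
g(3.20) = -168.65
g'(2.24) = -76.54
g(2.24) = -57.12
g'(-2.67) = -45.02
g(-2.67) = 36.66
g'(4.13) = -282.30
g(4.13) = -372.15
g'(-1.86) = -21.67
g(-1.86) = 9.98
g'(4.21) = -294.55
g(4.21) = -395.22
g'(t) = -1.08*t^3 - 11.07*t^2 - 4.52*t + 1.27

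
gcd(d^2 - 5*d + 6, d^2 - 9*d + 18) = d - 3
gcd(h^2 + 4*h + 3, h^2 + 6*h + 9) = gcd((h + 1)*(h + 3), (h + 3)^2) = h + 3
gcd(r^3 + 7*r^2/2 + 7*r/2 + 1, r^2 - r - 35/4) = 1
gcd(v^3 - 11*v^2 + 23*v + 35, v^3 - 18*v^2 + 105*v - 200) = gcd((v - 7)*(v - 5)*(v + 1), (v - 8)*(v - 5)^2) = v - 5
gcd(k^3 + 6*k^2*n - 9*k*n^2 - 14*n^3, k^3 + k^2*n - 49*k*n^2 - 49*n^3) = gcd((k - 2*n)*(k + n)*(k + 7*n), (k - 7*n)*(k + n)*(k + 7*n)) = k^2 + 8*k*n + 7*n^2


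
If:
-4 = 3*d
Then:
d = -4/3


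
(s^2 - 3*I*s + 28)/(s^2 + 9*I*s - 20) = (s - 7*I)/(s + 5*I)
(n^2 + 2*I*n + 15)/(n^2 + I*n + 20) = (n - 3*I)/(n - 4*I)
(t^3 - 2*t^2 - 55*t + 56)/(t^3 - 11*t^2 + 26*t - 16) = (t + 7)/(t - 2)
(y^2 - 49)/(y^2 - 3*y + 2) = (y^2 - 49)/(y^2 - 3*y + 2)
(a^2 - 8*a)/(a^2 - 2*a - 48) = a/(a + 6)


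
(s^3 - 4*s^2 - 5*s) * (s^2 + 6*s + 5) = s^5 + 2*s^4 - 24*s^3 - 50*s^2 - 25*s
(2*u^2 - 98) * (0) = 0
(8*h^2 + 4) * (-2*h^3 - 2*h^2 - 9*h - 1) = -16*h^5 - 16*h^4 - 80*h^3 - 16*h^2 - 36*h - 4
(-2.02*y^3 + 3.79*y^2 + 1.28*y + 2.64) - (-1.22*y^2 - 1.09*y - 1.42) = -2.02*y^3 + 5.01*y^2 + 2.37*y + 4.06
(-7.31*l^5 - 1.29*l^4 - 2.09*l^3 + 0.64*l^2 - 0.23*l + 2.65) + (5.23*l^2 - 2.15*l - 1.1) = -7.31*l^5 - 1.29*l^4 - 2.09*l^3 + 5.87*l^2 - 2.38*l + 1.55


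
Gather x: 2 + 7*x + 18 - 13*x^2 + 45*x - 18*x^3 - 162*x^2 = -18*x^3 - 175*x^2 + 52*x + 20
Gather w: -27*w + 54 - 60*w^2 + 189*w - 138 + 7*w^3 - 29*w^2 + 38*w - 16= 7*w^3 - 89*w^2 + 200*w - 100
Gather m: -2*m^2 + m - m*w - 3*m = -2*m^2 + m*(-w - 2)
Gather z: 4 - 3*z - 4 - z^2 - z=-z^2 - 4*z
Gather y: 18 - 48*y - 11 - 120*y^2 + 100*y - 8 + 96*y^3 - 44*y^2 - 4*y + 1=96*y^3 - 164*y^2 + 48*y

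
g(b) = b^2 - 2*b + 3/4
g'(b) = 2*b - 2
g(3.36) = 5.32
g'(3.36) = 4.72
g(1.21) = -0.21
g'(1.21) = 0.42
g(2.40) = 1.71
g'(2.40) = 2.80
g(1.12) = -0.24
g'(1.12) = 0.24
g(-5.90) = 47.36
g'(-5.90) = -13.80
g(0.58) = -0.07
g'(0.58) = -0.84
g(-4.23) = 27.10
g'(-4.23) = -10.46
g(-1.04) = 3.91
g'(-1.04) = -4.08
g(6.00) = 24.75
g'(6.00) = 10.00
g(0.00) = 0.75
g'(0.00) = -2.00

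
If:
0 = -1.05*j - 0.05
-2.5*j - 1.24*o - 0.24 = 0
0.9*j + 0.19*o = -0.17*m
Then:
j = -0.05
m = 0.36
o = -0.10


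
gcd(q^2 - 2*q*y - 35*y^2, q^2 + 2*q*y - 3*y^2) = 1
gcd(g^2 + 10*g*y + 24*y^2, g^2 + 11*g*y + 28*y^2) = g + 4*y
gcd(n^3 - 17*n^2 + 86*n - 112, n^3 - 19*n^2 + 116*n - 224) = n^2 - 15*n + 56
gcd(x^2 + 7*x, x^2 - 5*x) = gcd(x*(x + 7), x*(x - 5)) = x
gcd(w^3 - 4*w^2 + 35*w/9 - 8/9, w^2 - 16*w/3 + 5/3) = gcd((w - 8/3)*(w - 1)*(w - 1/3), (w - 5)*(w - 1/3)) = w - 1/3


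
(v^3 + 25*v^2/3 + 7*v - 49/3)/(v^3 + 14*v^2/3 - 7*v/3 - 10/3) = (3*v^2 + 28*v + 49)/(3*v^2 + 17*v + 10)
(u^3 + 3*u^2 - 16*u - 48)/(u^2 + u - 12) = (u^2 - u - 12)/(u - 3)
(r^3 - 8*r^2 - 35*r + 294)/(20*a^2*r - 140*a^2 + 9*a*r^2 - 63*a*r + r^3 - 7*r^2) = (r^2 - r - 42)/(20*a^2 + 9*a*r + r^2)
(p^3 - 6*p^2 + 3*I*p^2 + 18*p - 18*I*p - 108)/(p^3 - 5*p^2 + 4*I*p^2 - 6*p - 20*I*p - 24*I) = (p^2 + 3*I*p + 18)/(p^2 + p*(1 + 4*I) + 4*I)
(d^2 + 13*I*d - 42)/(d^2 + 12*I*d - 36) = (d + 7*I)/(d + 6*I)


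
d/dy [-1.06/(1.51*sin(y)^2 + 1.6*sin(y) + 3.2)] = (3.2012*sin(y) + 1.696)*cos(y)/(1.51*sin(y)^2 + 1.6*sin(y) + 3.2)^2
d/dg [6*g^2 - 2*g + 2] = 12*g - 2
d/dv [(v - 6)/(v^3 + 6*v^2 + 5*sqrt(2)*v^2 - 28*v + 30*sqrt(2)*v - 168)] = (v^3 + 6*v^2 + 5*sqrt(2)*v^2 - 28*v + 30*sqrt(2)*v - (v - 6)*(3*v^2 + 12*v + 10*sqrt(2)*v - 28 + 30*sqrt(2)) - 168)/(v^3 + 6*v^2 + 5*sqrt(2)*v^2 - 28*v + 30*sqrt(2)*v - 168)^2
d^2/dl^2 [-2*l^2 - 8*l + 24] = -4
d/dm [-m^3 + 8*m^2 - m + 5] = -3*m^2 + 16*m - 1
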